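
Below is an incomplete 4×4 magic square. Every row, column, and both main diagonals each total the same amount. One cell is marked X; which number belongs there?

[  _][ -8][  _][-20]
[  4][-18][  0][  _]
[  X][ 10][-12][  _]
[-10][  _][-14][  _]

-16

Anti-diagonal is complete and sums to -20; that is the magic constant.
Row 2 must total -20; the given cells sum to -14, so (2,4) = -6.
Column 2 must total -20; the given cells sum to -16, so (4,2) = -4.
The remaining cell in column 3 is (1,3) = -20 − (-26) = 6.
Row 1 must total -20; the given cells sum to -22, so (1,1) = 2.
Row 4 needs -20; the known cells sum to -28, so (4,4) = 8.
Using column 1: 2 + 4 + (-10) + ? → (3,1) = -20 − (-4) = -16.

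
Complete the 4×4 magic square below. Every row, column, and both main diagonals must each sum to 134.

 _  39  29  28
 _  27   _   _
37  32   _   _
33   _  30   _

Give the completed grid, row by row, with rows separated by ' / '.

38 39 29 28 / 26 27 41 40 / 37 32 34 31 / 33 36 30 35

Row 1 must total 134; the given cells sum to 96, so (1,1) = 38.
From column 1, 134 − (38 + 37 + 33) gives (2,1) = 26.
The remaining cell in column 2 is (4,2) = 134 − 98 = 36.
Anti-diagonal must total 134; the given cells sum to 93, so (2,3) = 41.
Row 2 needs 134; the known cells sum to 94, so (2,4) = 40.
From row 4, 134 − (33 + 36 + 30) gives (4,4) = 35.
From column 3, 134 − (29 + 41 + 30) gives (3,3) = 34.
The remaining cell in column 4 is (3,4) = 134 − 103 = 31.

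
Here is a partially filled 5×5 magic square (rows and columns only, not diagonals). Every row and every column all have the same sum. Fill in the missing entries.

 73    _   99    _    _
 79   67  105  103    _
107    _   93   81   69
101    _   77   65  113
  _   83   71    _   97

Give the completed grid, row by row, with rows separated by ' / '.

Column 3 is already complete: 99 + 105 + 93 + 77 + 71 = 445, so that is the magic constant.
Using row 2: 79 + 67 + 105 + 103 + ? → (2,5) = 445 − 354 = 91.
Row 3 needs 445; the known cells sum to 350, so (3,2) = 95.
Row 4 must total 445; the given cells sum to 356, so (4,2) = 89.
Column 1 must total 445; the given cells sum to 360, so (5,1) = 85.
Column 2: 67 + 95 + 89 + 83 + ? = 445, so (1,2) = 111.
Column 5 must total 445; the given cells sum to 370, so (1,5) = 75.
The remaining cell in row 1 is (1,4) = 445 − 358 = 87.
Row 5: 85 + 83 + 71 + 97 + ? = 445, so (5,4) = 109.

73 111 99 87 75 / 79 67 105 103 91 / 107 95 93 81 69 / 101 89 77 65 113 / 85 83 71 109 97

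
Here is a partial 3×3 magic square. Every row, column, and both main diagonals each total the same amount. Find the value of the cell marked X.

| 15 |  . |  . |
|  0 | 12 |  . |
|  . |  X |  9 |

6

Main diagonal is complete and sums to 36; that is the magic constant.
Row 2: 0 + 12 + ? = 36, so (2,3) = 24.
The remaining cell in column 1 is (3,1) = 36 − 15 = 21.
The remaining cell in column 3 is (1,3) = 36 − 33 = 3.
Row 1: 15 + 3 + ? = 36, so (1,2) = 18.
Row 3 needs 36; the known cells sum to 30, so (3,2) = 6.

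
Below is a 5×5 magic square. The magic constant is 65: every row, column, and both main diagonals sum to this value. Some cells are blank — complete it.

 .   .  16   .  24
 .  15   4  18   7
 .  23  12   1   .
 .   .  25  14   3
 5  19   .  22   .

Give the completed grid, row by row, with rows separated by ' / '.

13 2 16 10 24 / 21 15 4 18 7 / 9 23 12 1 20 / 17 6 25 14 3 / 5 19 8 22 11

From row 2, 65 − (15 + 4 + 18 + 7) gives (2,1) = 21.
Column 3 must total 65; the given cells sum to 57, so (5,3) = 8.
The remaining cell in column 4 is (1,4) = 65 − 55 = 10.
Using anti-diagonal: 24 + 18 + 12 + 5 + ? → (4,2) = 65 − 59 = 6.
Row 4 must total 65; the given cells sum to 48, so (4,1) = 17.
The remaining cell in row 5 is (5,5) = 65 − 54 = 11.
Column 2: 15 + 23 + 6 + 19 + ? = 65, so (1,2) = 2.
Column 5 must total 65; the given cells sum to 45, so (3,5) = 20.
Main diagonal needs 65; the known cells sum to 52, so (1,1) = 13.
From row 3, 65 − (23 + 12 + 1 + 20) gives (3,1) = 9.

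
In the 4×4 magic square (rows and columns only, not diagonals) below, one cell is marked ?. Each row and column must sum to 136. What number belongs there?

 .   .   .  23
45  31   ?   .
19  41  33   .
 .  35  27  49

Using row 3: 19 + 41 + 33 + ? → (3,4) = 136 − 93 = 43.
Using row 4: 35 + 27 + 49 + ? → (4,1) = 136 − 111 = 25.
From column 1, 136 − (45 + 19 + 25) gives (1,1) = 47.
Using column 2: 31 + 41 + 35 + ? → (1,2) = 136 − 107 = 29.
Using column 4: 23 + 43 + 49 + ? → (2,4) = 136 − 115 = 21.
The remaining cell in row 1 is (1,3) = 136 − 99 = 37.
From row 2, 136 − (45 + 31 + 21) gives (2,3) = 39.

39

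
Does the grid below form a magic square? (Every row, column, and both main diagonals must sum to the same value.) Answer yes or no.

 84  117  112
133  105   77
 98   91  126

Row 1: 84 + 117 + 112 = 313.
Row 2: 133 + 105 + 77 = 315.
Row 3: 98 + 91 + 126 = 315.
Column 1: 84 + 133 + 98 = 315.
Column 2: 117 + 105 + 91 = 313.
Column 3: 112 + 77 + 126 = 315.
Main diagonal: 84 + 105 + 126 = 315.
Anti-diagonal: 112 + 105 + 98 = 315.

No — row 1 sums to 313 but row 3 sums to 315.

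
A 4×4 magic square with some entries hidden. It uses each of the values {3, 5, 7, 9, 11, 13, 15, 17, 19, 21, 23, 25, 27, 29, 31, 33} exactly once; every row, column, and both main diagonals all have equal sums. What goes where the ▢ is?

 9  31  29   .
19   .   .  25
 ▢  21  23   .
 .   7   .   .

11

The 16 entries sum to 288, so each line sums to 288/4 = 72.
The remaining cell in row 1 is (1,4) = 72 − 69 = 3.
The remaining cell in column 2 is (2,2) = 72 − 59 = 13.
Using main diagonal: 9 + 13 + 23 + ? → (4,4) = 72 − 45 = 27.
From row 2, 72 − (19 + 13 + 25) gives (2,3) = 15.
The remaining cell in column 3 is (4,3) = 72 − 67 = 5.
Column 4 needs 72; the known cells sum to 55, so (3,4) = 17.
The remaining cell in anti-diagonal is (4,1) = 72 − 39 = 33.
Row 3: 21 + 23 + 17 + ? = 72, so (3,1) = 11.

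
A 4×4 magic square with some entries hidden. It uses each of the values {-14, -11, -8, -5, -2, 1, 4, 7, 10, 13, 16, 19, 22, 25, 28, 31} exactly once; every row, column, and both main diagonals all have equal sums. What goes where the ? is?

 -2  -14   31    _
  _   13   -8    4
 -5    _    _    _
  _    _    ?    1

The 16 entries sum to 136, so each line sums to 136/4 = 34.
From row 1, 34 − (-2 + (-14) + 31) gives (1,4) = 19.
The remaining cell in row 2 is (2,1) = 34 − 9 = 25.
Using column 1: -2 + 25 + (-5) + ? → (4,1) = 34 − 18 = 16.
Column 4: 19 + 4 + 1 + ? = 34, so (3,4) = 10.
Main diagonal needs 34; the known cells sum to 12, so (3,3) = 22.
The remaining cell in anti-diagonal is (3,2) = 34 − 27 = 7.
From column 2, 34 − (-14 + 13 + 7) gives (4,2) = 28.
Using column 3: 31 + (-8) + 22 + ? → (4,3) = 34 − 45 = -11.

-11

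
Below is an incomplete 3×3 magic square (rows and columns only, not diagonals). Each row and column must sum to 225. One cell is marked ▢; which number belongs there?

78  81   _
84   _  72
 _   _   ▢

87

Row 1: 78 + 81 + ? = 225, so (1,3) = 66.
From row 2, 225 − (84 + 72) gives (2,2) = 69.
The remaining cell in column 1 is (3,1) = 225 − 162 = 63.
Column 2: 81 + 69 + ? = 225, so (3,2) = 75.
Column 3 needs 225; the known cells sum to 138, so (3,3) = 87.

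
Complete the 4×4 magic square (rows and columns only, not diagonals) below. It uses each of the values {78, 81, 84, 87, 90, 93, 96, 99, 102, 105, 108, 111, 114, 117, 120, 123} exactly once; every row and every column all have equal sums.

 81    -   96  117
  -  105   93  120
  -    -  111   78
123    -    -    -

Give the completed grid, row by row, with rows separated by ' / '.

81 108 96 117 / 84 105 93 120 / 114 99 111 78 / 123 90 102 87

The 16 entries sum to 1608, so each line sums to 1608/4 = 402.
Row 1 must total 402; the given cells sum to 294, so (1,2) = 108.
From row 2, 402 − (105 + 93 + 120) gives (2,1) = 84.
Column 1 must total 402; the given cells sum to 288, so (3,1) = 114.
Column 3 must total 402; the given cells sum to 300, so (4,3) = 102.
From column 4, 402 − (117 + 120 + 78) gives (4,4) = 87.
From row 3, 402 − (114 + 111 + 78) gives (3,2) = 99.
The remaining cell in row 4 is (4,2) = 402 − 312 = 90.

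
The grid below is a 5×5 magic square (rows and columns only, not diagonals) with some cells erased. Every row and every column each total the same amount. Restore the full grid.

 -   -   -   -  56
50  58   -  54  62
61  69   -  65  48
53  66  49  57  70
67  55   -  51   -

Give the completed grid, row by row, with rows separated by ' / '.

Row 4 is already complete: 53 + 66 + 49 + 57 + 70 = 295, so that is the magic constant.
Using row 2: 50 + 58 + 54 + 62 + ? → (2,3) = 295 − 224 = 71.
Row 3 must total 295; the given cells sum to 243, so (3,3) = 52.
Column 1: 50 + 61 + 53 + 67 + ? = 295, so (1,1) = 64.
Column 2 must total 295; the given cells sum to 248, so (1,2) = 47.
Using column 4: 54 + 65 + 57 + 51 + ? → (1,4) = 295 − 227 = 68.
The remaining cell in column 5 is (5,5) = 295 − 236 = 59.
The remaining cell in row 1 is (1,3) = 295 − 235 = 60.
Row 5: 67 + 55 + 51 + 59 + ? = 295, so (5,3) = 63.

64 47 60 68 56 / 50 58 71 54 62 / 61 69 52 65 48 / 53 66 49 57 70 / 67 55 63 51 59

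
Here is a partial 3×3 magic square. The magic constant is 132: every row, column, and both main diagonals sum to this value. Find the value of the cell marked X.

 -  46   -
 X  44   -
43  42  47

48

Main diagonal must total 132; the given cells sum to 91, so (1,1) = 41.
From anti-diagonal, 132 − (44 + 43) gives (1,3) = 45.
Using column 1: 41 + 43 + ? → (2,1) = 132 − 84 = 48.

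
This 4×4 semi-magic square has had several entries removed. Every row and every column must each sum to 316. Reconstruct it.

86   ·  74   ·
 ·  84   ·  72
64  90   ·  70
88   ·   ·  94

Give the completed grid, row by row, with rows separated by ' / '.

86 76 74 80 / 78 84 82 72 / 64 90 92 70 / 88 66 68 94

Using row 3: 64 + 90 + 70 + ? → (3,3) = 316 − 224 = 92.
Column 1: 86 + 64 + 88 + ? = 316, so (2,1) = 78.
The remaining cell in column 4 is (1,4) = 316 − 236 = 80.
Row 1 needs 316; the known cells sum to 240, so (1,2) = 76.
Row 2 needs 316; the known cells sum to 234, so (2,3) = 82.
The remaining cell in column 2 is (4,2) = 316 − 250 = 66.
From column 3, 316 − (74 + 82 + 92) gives (4,3) = 68.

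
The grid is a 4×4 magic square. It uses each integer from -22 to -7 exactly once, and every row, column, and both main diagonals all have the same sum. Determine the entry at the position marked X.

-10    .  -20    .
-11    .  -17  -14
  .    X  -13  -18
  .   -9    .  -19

-12

The entries are -22 through -7, which sum to -232, so each line sums to -232/4 = -58.
Row 2: -11 + (-17) + (-14) + ? = -58, so (2,2) = -16.
Column 3: -20 + (-17) + (-13) + ? = -58, so (4,3) = -8.
Column 4 must total -58; the given cells sum to -51, so (1,4) = -7.
The remaining cell in row 1 is (1,2) = -58 − (-37) = -21.
Row 4: -9 + (-8) + (-19) + ? = -58, so (4,1) = -22.
The remaining cell in column 1 is (3,1) = -58 − (-43) = -15.
Column 2 needs -58; the known cells sum to -46, so (3,2) = -12.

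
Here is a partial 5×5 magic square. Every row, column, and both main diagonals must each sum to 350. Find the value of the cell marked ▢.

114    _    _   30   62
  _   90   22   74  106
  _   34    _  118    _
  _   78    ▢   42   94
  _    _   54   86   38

110

Row 2: 90 + 22 + 74 + 106 + ? = 350, so (2,1) = 58.
Column 5: 62 + 106 + 94 + 38 + ? = 350, so (3,5) = 50.
Main diagonal needs 350; the known cells sum to 284, so (3,3) = 66.
The remaining cell in anti-diagonal is (5,1) = 350 − 280 = 70.
Row 3: 34 + 66 + 118 + 50 + ? = 350, so (3,1) = 82.
From row 5, 350 − (70 + 54 + 86 + 38) gives (5,2) = 102.
The remaining cell in column 1 is (4,1) = 350 − 324 = 26.
The remaining cell in column 2 is (1,2) = 350 − 304 = 46.
Row 1 needs 350; the known cells sum to 252, so (1,3) = 98.
Row 4 must total 350; the given cells sum to 240, so (4,3) = 110.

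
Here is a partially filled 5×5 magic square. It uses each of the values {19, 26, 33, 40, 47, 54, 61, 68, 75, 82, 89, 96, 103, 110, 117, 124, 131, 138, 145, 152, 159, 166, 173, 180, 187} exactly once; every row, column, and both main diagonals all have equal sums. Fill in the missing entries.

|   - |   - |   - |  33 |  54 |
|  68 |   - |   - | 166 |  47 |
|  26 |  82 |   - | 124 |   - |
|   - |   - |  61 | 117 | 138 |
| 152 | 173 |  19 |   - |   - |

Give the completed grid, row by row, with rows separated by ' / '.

110 131 187 33 54 / 68 89 145 166 47 / 26 82 103 124 180 / 159 40 61 117 138 / 152 173 19 75 96

The 25 entries sum to 2575, so each line sums to 2575/5 = 515.
Using column 4: 33 + 166 + 124 + 117 + ? → (5,4) = 515 − 440 = 75.
The remaining cell in row 5 is (5,5) = 515 − 419 = 96.
Using column 5: 54 + 47 + 138 + 96 + ? → (3,5) = 515 − 335 = 180.
Row 3 must total 515; the given cells sum to 412, so (3,3) = 103.
Using anti-diagonal: 54 + 166 + 103 + 152 + ? → (4,2) = 515 − 475 = 40.
From row 4, 515 − (40 + 61 + 117 + 138) gives (4,1) = 159.
From column 1, 515 − (68 + 26 + 159 + 152) gives (1,1) = 110.
Main diagonal needs 515; the known cells sum to 426, so (2,2) = 89.
Row 2 must total 515; the given cells sum to 370, so (2,3) = 145.
Column 2 must total 515; the given cells sum to 384, so (1,2) = 131.
From column 3, 515 − (145 + 103 + 61 + 19) gives (1,3) = 187.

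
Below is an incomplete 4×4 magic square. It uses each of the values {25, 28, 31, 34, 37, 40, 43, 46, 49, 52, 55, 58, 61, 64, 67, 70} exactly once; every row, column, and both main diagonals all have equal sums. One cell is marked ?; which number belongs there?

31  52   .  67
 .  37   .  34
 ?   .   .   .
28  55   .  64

The 16 entries sum to 760, so each line sums to 760/4 = 190.
From row 1, 190 − (31 + 52 + 67) gives (1,3) = 40.
Using row 4: 28 + 55 + 64 + ? → (4,3) = 190 − 147 = 43.
The remaining cell in column 2 is (3,2) = 190 − 144 = 46.
Column 4: 67 + 34 + 64 + ? = 190, so (3,4) = 25.
Using main diagonal: 31 + 37 + 64 + ? → (3,3) = 190 − 132 = 58.
From anti-diagonal, 190 − (67 + 46 + 28) gives (2,3) = 49.
Row 2 needs 190; the known cells sum to 120, so (2,1) = 70.
Row 3 needs 190; the known cells sum to 129, so (3,1) = 61.

61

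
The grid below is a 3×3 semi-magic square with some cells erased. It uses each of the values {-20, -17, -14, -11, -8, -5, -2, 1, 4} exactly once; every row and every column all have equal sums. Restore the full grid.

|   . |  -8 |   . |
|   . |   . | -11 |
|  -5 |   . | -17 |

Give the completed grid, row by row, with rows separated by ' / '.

The 9 entries sum to -72, so each line sums to -72/3 = -24.
Row 3: -5 + (-17) + ? = -24, so (3,2) = -2.
Column 2 must total -24; the given cells sum to -10, so (2,2) = -14.
From column 3, -24 − (-11 + (-17)) gives (1,3) = 4.
Using row 1: -8 + 4 + ? → (1,1) = -24 − (-4) = -20.
The remaining cell in row 2 is (2,1) = -24 − (-25) = 1.

-20 -8 4 / 1 -14 -11 / -5 -2 -17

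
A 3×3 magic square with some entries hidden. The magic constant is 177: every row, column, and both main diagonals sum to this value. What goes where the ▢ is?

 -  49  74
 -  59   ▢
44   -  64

39

Row 1 needs 177; the known cells sum to 123, so (1,1) = 54.
From row 3, 177 − (44 + 64) gives (3,2) = 69.
Using column 1: 54 + 44 + ? → (2,1) = 177 − 98 = 79.
Column 3 needs 177; the known cells sum to 138, so (2,3) = 39.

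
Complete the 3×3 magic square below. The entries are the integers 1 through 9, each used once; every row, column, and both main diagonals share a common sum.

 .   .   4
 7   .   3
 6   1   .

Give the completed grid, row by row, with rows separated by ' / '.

The entries are 1 through 9, which sum to 45, so each line sums to 45/3 = 15.
The remaining cell in row 2 is (2,2) = 15 − 10 = 5.
Using row 3: 6 + 1 + ? → (3,3) = 15 − 7 = 8.
From column 1, 15 − (7 + 6) gives (1,1) = 2.
Using column 2: 5 + 1 + ? → (1,2) = 15 − 6 = 9.

2 9 4 / 7 5 3 / 6 1 8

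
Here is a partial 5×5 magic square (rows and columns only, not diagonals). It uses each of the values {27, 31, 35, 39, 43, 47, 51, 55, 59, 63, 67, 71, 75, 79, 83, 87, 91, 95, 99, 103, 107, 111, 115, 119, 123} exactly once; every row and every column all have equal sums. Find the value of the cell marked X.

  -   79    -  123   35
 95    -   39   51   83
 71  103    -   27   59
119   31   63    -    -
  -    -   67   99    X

111

The 25 entries sum to 1875, so each line sums to 1875/5 = 375.
Row 2 needs 375; the known cells sum to 268, so (2,2) = 107.
Row 3: 71 + 103 + 27 + 59 + ? = 375, so (3,3) = 115.
Using column 2: 79 + 107 + 103 + 31 + ? → (5,2) = 375 − 320 = 55.
From column 3, 375 − (39 + 115 + 63 + 67) gives (1,3) = 91.
Column 4: 123 + 51 + 27 + 99 + ? = 375, so (4,4) = 75.
Row 1 needs 375; the known cells sum to 328, so (1,1) = 47.
Row 4 needs 375; the known cells sum to 288, so (4,5) = 87.
The remaining cell in column 1 is (5,1) = 375 − 332 = 43.
The remaining cell in column 5 is (5,5) = 375 − 264 = 111.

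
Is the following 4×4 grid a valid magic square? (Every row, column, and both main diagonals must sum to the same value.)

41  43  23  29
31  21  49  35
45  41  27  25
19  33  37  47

Row 1: 41 + 43 + 23 + 29 = 136.
Row 2: 31 + 21 + 49 + 35 = 136.
Row 3: 45 + 41 + 27 + 25 = 138.
Row 4: 19 + 33 + 37 + 47 = 136.
Column 1: 41 + 31 + 45 + 19 = 136.
Column 2: 43 + 21 + 41 + 33 = 138.
Column 3: 23 + 49 + 27 + 37 = 136.
Column 4: 29 + 35 + 25 + 47 = 136.
Main diagonal: 41 + 21 + 27 + 47 = 136.
Anti-diagonal: 29 + 49 + 41 + 19 = 138.

No — anti-diagonal sums to 138 but row 1 sums to 136.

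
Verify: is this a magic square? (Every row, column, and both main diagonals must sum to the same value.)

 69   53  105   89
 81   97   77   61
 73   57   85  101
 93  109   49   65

Yes

Row 1: 69 + 53 + 105 + 89 = 316.
Row 2: 81 + 97 + 77 + 61 = 316.
Row 3: 73 + 57 + 85 + 101 = 316.
Row 4: 93 + 109 + 49 + 65 = 316.
Column 1: 69 + 81 + 73 + 93 = 316.
Column 2: 53 + 97 + 57 + 109 = 316.
Column 3: 105 + 77 + 85 + 49 = 316.
Column 4: 89 + 61 + 101 + 65 = 316.
Main diagonal: 69 + 97 + 85 + 65 = 316.
Anti-diagonal: 89 + 77 + 57 + 93 = 316.
All lines sum to 316.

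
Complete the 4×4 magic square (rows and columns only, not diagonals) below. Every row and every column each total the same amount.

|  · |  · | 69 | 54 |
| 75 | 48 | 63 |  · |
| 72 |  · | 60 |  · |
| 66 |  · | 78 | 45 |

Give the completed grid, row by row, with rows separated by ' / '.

Column 3 is already complete: 69 + 63 + 60 + 78 = 270, so that is the magic constant.
The remaining cell in row 2 is (2,4) = 270 − 186 = 84.
Row 4 must total 270; the given cells sum to 189, so (4,2) = 81.
The remaining cell in column 1 is (1,1) = 270 − 213 = 57.
From column 4, 270 − (54 + 84 + 45) gives (3,4) = 87.
Row 1: 57 + 69 + 54 + ? = 270, so (1,2) = 90.
Row 3 must total 270; the given cells sum to 219, so (3,2) = 51.

57 90 69 54 / 75 48 63 84 / 72 51 60 87 / 66 81 78 45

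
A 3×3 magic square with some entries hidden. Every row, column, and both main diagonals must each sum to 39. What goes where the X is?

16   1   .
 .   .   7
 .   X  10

From row 1, 39 − (16 + 1) gives (1,3) = 22.
The remaining cell in main diagonal is (2,2) = 39 − 26 = 13.
Using anti-diagonal: 22 + 13 + ? → (3,1) = 39 − 35 = 4.
Using row 2: 13 + 7 + ? → (2,1) = 39 − 20 = 19.
The remaining cell in row 3 is (3,2) = 39 − 14 = 25.

25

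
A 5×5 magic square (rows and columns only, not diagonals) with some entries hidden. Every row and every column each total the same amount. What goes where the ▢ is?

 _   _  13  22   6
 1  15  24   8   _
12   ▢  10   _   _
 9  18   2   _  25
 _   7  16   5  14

Column 3 is complete and sums to 65; that is the magic constant.
Row 2: 1 + 15 + 24 + 8 + ? = 65, so (2,5) = 17.
Row 4 needs 65; the known cells sum to 54, so (4,4) = 11.
Row 5: 7 + 16 + 5 + 14 + ? = 65, so (5,1) = 23.
Using column 1: 1 + 12 + 9 + 23 + ? → (1,1) = 65 − 45 = 20.
Using column 4: 22 + 8 + 11 + 5 + ? → (3,4) = 65 − 46 = 19.
From column 5, 65 − (6 + 17 + 25 + 14) gives (3,5) = 3.
Row 1 must total 65; the given cells sum to 61, so (1,2) = 4.
From row 3, 65 − (12 + 10 + 19 + 3) gives (3,2) = 21.

21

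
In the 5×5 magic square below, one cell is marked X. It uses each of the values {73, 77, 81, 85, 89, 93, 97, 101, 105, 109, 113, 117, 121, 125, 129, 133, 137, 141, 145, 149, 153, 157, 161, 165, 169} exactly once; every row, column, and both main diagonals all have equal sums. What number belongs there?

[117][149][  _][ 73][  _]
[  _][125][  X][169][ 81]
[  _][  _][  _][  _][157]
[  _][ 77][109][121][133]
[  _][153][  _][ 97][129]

The 25 entries sum to 3025, so each line sums to 3025/5 = 605.
The remaining cell in row 4 is (4,1) = 605 − 440 = 165.
Column 2: 149 + 125 + 77 + 153 + ? = 605, so (3,2) = 101.
Column 4 must total 605; the given cells sum to 460, so (3,4) = 145.
Column 5 must total 605; the given cells sum to 500, so (1,5) = 105.
Main diagonal needs 605; the known cells sum to 492, so (3,3) = 113.
Anti-diagonal must total 605; the given cells sum to 464, so (5,1) = 141.
Using row 1: 117 + 149 + 73 + 105 + ? → (1,3) = 605 − 444 = 161.
Using row 3: 101 + 113 + 145 + 157 + ? → (3,1) = 605 − 516 = 89.
Row 5 needs 605; the known cells sum to 520, so (5,3) = 85.
From column 1, 605 − (117 + 89 + 165 + 141) gives (2,1) = 93.
From column 3, 605 − (161 + 113 + 109 + 85) gives (2,3) = 137.

137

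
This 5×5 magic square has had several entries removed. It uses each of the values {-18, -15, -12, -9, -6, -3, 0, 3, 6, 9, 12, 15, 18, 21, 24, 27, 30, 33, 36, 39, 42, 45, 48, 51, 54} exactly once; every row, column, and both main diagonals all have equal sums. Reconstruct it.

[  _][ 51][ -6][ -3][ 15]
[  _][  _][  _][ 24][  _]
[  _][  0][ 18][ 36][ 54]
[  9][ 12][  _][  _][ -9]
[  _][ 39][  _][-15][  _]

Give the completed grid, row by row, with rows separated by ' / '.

33 51 -6 -3 15 / 45 -12 6 24 27 / -18 0 18 36 54 / 9 12 30 48 -9 / 21 39 42 -15 3

The 25 entries sum to 450, so each line sums to 450/5 = 90.
Row 1 needs 90; the known cells sum to 57, so (1,1) = 33.
From row 3, 90 − (0 + 18 + 36 + 54) gives (3,1) = -18.
Using column 2: 51 + 0 + 12 + 39 + ? → (2,2) = 90 − 102 = -12.
Column 4 must total 90; the given cells sum to 42, so (4,4) = 48.
Main diagonal must total 90; the given cells sum to 87, so (5,5) = 3.
Anti-diagonal: 15 + 24 + 18 + 12 + ? = 90, so (5,1) = 21.
Row 4 needs 90; the known cells sum to 60, so (4,3) = 30.
Using row 5: 21 + 39 + (-15) + 3 + ? → (5,3) = 90 − 48 = 42.
The remaining cell in column 1 is (2,1) = 90 − 45 = 45.
Column 3 needs 90; the known cells sum to 84, so (2,3) = 6.
Column 5 must total 90; the given cells sum to 63, so (2,5) = 27.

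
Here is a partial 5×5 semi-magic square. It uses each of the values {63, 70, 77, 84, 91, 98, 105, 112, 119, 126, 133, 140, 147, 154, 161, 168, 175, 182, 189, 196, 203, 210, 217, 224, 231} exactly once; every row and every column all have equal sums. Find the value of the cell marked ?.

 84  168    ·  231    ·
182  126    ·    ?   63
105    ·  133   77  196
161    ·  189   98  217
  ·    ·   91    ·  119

154

The 25 entries sum to 3675, so each line sums to 3675/5 = 735.
Row 3 needs 735; the known cells sum to 511, so (3,2) = 224.
From row 4, 735 − (161 + 189 + 98 + 217) gives (4,2) = 70.
Column 1 must total 735; the given cells sum to 532, so (5,1) = 203.
From column 2, 735 − (168 + 126 + 224 + 70) gives (5,2) = 147.
Column 5: 63 + 196 + 217 + 119 + ? = 735, so (1,5) = 140.
Row 1 needs 735; the known cells sum to 623, so (1,3) = 112.
Row 5 must total 735; the given cells sum to 560, so (5,4) = 175.
Column 3: 112 + 133 + 189 + 91 + ? = 735, so (2,3) = 210.
Column 4: 231 + 77 + 98 + 175 + ? = 735, so (2,4) = 154.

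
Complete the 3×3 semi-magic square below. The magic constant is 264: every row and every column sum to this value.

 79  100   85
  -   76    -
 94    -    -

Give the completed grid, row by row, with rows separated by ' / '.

The remaining cell in column 1 is (2,1) = 264 − 173 = 91.
The remaining cell in column 2 is (3,2) = 264 − 176 = 88.
From row 2, 264 − (91 + 76) gives (2,3) = 97.
Row 3 must total 264; the given cells sum to 182, so (3,3) = 82.

79 100 85 / 91 76 97 / 94 88 82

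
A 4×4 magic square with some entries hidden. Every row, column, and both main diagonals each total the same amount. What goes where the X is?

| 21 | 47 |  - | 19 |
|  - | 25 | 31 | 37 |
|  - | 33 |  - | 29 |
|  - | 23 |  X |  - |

17

Column 2 is complete and sums to 128; that is the magic constant.
The remaining cell in row 1 is (1,3) = 128 − 87 = 41.
Row 2 needs 128; the known cells sum to 93, so (2,1) = 35.
Using column 4: 19 + 37 + 29 + ? → (4,4) = 128 − 85 = 43.
Main diagonal: 21 + 25 + 43 + ? = 128, so (3,3) = 39.
Anti-diagonal: 19 + 31 + 33 + ? = 128, so (4,1) = 45.
Row 3 must total 128; the given cells sum to 101, so (3,1) = 27.
From row 4, 128 − (45 + 23 + 43) gives (4,3) = 17.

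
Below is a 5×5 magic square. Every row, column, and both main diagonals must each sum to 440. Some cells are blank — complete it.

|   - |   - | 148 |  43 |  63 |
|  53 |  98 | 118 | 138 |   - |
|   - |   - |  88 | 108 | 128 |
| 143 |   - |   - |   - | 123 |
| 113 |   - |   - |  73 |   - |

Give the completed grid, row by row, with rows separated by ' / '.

83 103 148 43 63 / 53 98 118 138 33 / 48 68 88 108 128 / 143 38 58 78 123 / 113 133 28 73 93

Row 2 must total 440; the given cells sum to 407, so (2,5) = 33.
The remaining cell in column 4 is (4,4) = 440 − 362 = 78.
Column 5 must total 440; the given cells sum to 347, so (5,5) = 93.
Main diagonal needs 440; the known cells sum to 357, so (1,1) = 83.
Anti-diagonal needs 440; the known cells sum to 402, so (4,2) = 38.
The remaining cell in row 1 is (1,2) = 440 − 337 = 103.
Row 4: 143 + 38 + 78 + 123 + ? = 440, so (4,3) = 58.
Column 1 must total 440; the given cells sum to 392, so (3,1) = 48.
Using column 3: 148 + 118 + 88 + 58 + ? → (5,3) = 440 − 412 = 28.
From row 3, 440 − (48 + 88 + 108 + 128) gives (3,2) = 68.
Row 5 needs 440; the known cells sum to 307, so (5,2) = 133.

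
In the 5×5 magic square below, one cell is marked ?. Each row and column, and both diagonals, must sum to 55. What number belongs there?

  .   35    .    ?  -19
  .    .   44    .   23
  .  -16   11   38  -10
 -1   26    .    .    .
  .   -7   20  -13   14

29

Using row 3: -16 + 11 + 38 + (-10) + ? → (3,1) = 55 − 23 = 32.
Using row 5: -7 + 20 + (-13) + 14 + ? → (5,1) = 55 − 14 = 41.
Column 2: 35 + (-16) + 26 + (-7) + ? = 55, so (2,2) = 17.
Using column 5: -19 + 23 + (-10) + 14 + ? → (4,5) = 55 − 8 = 47.
Anti-diagonal: -19 + 11 + 26 + 41 + ? = 55, so (2,4) = -4.
From row 2, 55 − (17 + 44 + (-4) + 23) gives (2,1) = -25.
Column 1: -25 + 32 + (-1) + 41 + ? = 55, so (1,1) = 8.
Using main diagonal: 8 + 17 + 11 + 14 + ? → (4,4) = 55 − 50 = 5.
Using row 4: -1 + 26 + 5 + 47 + ? → (4,3) = 55 − 77 = -22.
Column 3: 44 + 11 + (-22) + 20 + ? = 55, so (1,3) = 2.
The remaining cell in column 4 is (1,4) = 55 − 26 = 29.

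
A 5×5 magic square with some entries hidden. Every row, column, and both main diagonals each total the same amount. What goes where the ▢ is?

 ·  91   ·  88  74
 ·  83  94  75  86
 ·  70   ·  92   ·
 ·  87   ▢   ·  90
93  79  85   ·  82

Column 2 is complete and sums to 410; that is the magic constant.
Row 2 must total 410; the given cells sum to 338, so (2,1) = 72.
The remaining cell in row 5 is (5,4) = 410 − 339 = 71.
Column 4 must total 410; the given cells sum to 326, so (4,4) = 84.
Column 5 must total 410; the given cells sum to 332, so (3,5) = 78.
Anti-diagonal: 74 + 75 + 87 + 93 + ? = 410, so (3,3) = 81.
Row 3 must total 410; the given cells sum to 321, so (3,1) = 89.
Main diagonal needs 410; the known cells sum to 330, so (1,1) = 80.
Using row 1: 80 + 91 + 88 + 74 + ? → (1,3) = 410 − 333 = 77.
Using column 1: 80 + 72 + 89 + 93 + ? → (4,1) = 410 − 334 = 76.
Column 3: 77 + 94 + 81 + 85 + ? = 410, so (4,3) = 73.

73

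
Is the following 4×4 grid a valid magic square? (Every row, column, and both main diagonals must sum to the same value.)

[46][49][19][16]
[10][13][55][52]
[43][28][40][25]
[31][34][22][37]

Row 1: 46 + 49 + 19 + 16 = 130.
Row 2: 10 + 13 + 55 + 52 = 130.
Row 3: 43 + 28 + 40 + 25 = 136.
Row 4: 31 + 34 + 22 + 37 = 124.
Column 1: 46 + 10 + 43 + 31 = 130.
Column 2: 49 + 13 + 28 + 34 = 124.
Column 3: 19 + 55 + 40 + 22 = 136.
Column 4: 16 + 52 + 25 + 37 = 130.
Main diagonal: 46 + 13 + 40 + 37 = 136.
Anti-diagonal: 16 + 55 + 28 + 31 = 130.

No — row 3 sums to 136 but column 1 sums to 130.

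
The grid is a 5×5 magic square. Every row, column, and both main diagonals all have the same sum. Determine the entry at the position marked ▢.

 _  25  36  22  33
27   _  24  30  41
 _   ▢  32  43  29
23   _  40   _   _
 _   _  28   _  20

Column 3 is complete and sums to 160; that is the magic constant.
The remaining cell in row 1 is (1,1) = 160 − 116 = 44.
Row 2 must total 160; the given cells sum to 122, so (2,2) = 38.
The remaining cell in column 5 is (4,5) = 160 − 123 = 37.
Main diagonal needs 160; the known cells sum to 134, so (4,4) = 26.
Row 4: 23 + 40 + 26 + 37 + ? = 160, so (4,2) = 34.
Column 4 needs 160; the known cells sum to 121, so (5,4) = 39.
Anti-diagonal: 33 + 30 + 32 + 34 + ? = 160, so (5,1) = 31.
Using row 5: 31 + 28 + 39 + 20 + ? → (5,2) = 160 − 118 = 42.
Column 1: 44 + 27 + 23 + 31 + ? = 160, so (3,1) = 35.
Using column 2: 25 + 38 + 34 + 42 + ? → (3,2) = 160 − 139 = 21.

21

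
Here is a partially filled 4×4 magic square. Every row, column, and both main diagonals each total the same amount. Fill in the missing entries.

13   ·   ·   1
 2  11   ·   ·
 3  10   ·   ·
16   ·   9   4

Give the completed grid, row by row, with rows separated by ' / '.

13 8 12 1 / 2 11 7 14 / 3 10 6 15 / 16 5 9 4

Column 1 is already complete: 13 + 2 + 3 + 16 = 34, so that is the magic constant.
Row 4: 16 + 9 + 4 + ? = 34, so (4,2) = 5.
Column 2 needs 34; the known cells sum to 26, so (1,2) = 8.
From main diagonal, 34 − (13 + 11 + 4) gives (3,3) = 6.
The remaining cell in anti-diagonal is (2,3) = 34 − 27 = 7.
The remaining cell in row 1 is (1,3) = 34 − 22 = 12.
From row 2, 34 − (2 + 11 + 7) gives (2,4) = 14.
Row 3 must total 34; the given cells sum to 19, so (3,4) = 15.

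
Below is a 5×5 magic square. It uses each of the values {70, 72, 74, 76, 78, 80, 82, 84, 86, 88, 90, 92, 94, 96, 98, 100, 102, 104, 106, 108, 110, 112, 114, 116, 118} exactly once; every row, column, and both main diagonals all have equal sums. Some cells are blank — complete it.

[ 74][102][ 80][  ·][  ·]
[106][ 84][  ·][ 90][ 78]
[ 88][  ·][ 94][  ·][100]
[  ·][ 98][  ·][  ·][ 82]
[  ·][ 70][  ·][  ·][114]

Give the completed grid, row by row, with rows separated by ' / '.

The 25 entries sum to 2350, so each line sums to 2350/5 = 470.
From row 2, 470 − (106 + 84 + 90 + 78) gives (2,3) = 112.
Using column 2: 102 + 84 + 98 + 70 + ? → (3,2) = 470 − 354 = 116.
Column 5 needs 470; the known cells sum to 374, so (1,5) = 96.
From main diagonal, 470 − (74 + 84 + 94 + 114) gives (4,4) = 104.
Anti-diagonal: 96 + 90 + 94 + 98 + ? = 470, so (5,1) = 92.
From row 1, 470 − (74 + 102 + 80 + 96) gives (1,4) = 118.
The remaining cell in row 3 is (3,4) = 470 − 398 = 72.
Using column 1: 74 + 106 + 88 + 92 + ? → (4,1) = 470 − 360 = 110.
Column 4: 118 + 90 + 72 + 104 + ? = 470, so (5,4) = 86.
Row 4 needs 470; the known cells sum to 394, so (4,3) = 76.
The remaining cell in row 5 is (5,3) = 470 − 362 = 108.

74 102 80 118 96 / 106 84 112 90 78 / 88 116 94 72 100 / 110 98 76 104 82 / 92 70 108 86 114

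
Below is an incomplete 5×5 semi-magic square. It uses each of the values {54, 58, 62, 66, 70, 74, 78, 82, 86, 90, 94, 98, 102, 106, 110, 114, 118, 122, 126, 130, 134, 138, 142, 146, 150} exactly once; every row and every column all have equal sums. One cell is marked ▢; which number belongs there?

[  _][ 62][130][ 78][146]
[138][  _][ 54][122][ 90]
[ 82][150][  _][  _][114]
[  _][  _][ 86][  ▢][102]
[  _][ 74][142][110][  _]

The 25 entries sum to 2550, so each line sums to 2550/5 = 510.
Using row 1: 62 + 130 + 78 + 146 + ? → (1,1) = 510 − 416 = 94.
The remaining cell in row 2 is (2,2) = 510 − 404 = 106.
The remaining cell in column 2 is (4,2) = 510 − 392 = 118.
Column 3: 130 + 54 + 86 + 142 + ? = 510, so (3,3) = 98.
Column 5 needs 510; the known cells sum to 452, so (5,5) = 58.
Row 3 needs 510; the known cells sum to 444, so (3,4) = 66.
The remaining cell in row 5 is (5,1) = 510 − 384 = 126.
Column 1 needs 510; the known cells sum to 440, so (4,1) = 70.
The remaining cell in column 4 is (4,4) = 510 − 376 = 134.

134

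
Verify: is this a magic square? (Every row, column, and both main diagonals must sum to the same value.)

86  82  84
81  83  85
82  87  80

Row 1: 86 + 82 + 84 = 252.
Row 2: 81 + 83 + 85 = 249.
Row 3: 82 + 87 + 80 = 249.
Column 1: 86 + 81 + 82 = 249.
Column 2: 82 + 83 + 87 = 252.
Column 3: 84 + 85 + 80 = 249.
Main diagonal: 86 + 83 + 80 = 249.
Anti-diagonal: 84 + 83 + 82 = 249.

No — column 3 sums to 249 but row 1 sums to 252.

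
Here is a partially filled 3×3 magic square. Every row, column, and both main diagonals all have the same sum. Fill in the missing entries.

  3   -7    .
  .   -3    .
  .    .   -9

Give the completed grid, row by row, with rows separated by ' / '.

Main diagonal is already complete: 3 + -3 + -9 = -9, so that is the magic constant.
From row 1, -9 − (3 + (-7)) gives (1,3) = -5.
Column 2 needs -9; the known cells sum to -10, so (3,2) = 1.
Using column 3: -5 + (-9) + ? → (2,3) = -9 − (-14) = 5.
Anti-diagonal needs -9; the known cells sum to -8, so (3,1) = -1.
The remaining cell in row 2 is (2,1) = -9 − 2 = -11.

3 -7 -5 / -11 -3 5 / -1 1 -9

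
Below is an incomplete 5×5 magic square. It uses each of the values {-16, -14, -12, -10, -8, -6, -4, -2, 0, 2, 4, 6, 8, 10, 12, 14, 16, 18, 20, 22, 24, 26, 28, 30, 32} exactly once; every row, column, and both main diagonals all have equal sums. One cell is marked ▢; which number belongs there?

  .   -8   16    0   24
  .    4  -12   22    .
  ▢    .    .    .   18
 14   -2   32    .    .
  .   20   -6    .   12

The 25 entries sum to 200, so each line sums to 200/5 = 40.
Row 1 needs 40; the known cells sum to 32, so (1,1) = 8.
Column 2: -8 + 4 + (-2) + 20 + ? = 40, so (3,2) = 26.
Column 3: 16 + (-12) + 32 + (-6) + ? = 40, so (3,3) = 10.
From main diagonal, 40 − (8 + 4 + 10 + 12) gives (4,4) = 6.
The remaining cell in anti-diagonal is (5,1) = 40 − 54 = -14.
Row 4 needs 40; the known cells sum to 50, so (4,5) = -10.
Row 5 needs 40; the known cells sum to 12, so (5,4) = 28.
From column 4, 40 − (0 + 22 + 6 + 28) gives (3,4) = -16.
Column 5: 24 + 18 + (-10) + 12 + ? = 40, so (2,5) = -4.
Row 2 must total 40; the given cells sum to 10, so (2,1) = 30.
The remaining cell in row 3 is (3,1) = 40 − 38 = 2.

2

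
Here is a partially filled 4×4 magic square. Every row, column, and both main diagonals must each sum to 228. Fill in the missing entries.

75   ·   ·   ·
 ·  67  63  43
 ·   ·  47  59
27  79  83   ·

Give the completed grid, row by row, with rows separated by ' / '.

Row 2: 67 + 63 + 43 + ? = 228, so (2,1) = 55.
Row 4 must total 228; the given cells sum to 189, so (4,4) = 39.
Using column 1: 75 + 55 + 27 + ? → (3,1) = 228 − 157 = 71.
Using column 3: 63 + 47 + 83 + ? → (1,3) = 228 − 193 = 35.
From column 4, 228 − (43 + 59 + 39) gives (1,4) = 87.
Anti-diagonal: 87 + 63 + 27 + ? = 228, so (3,2) = 51.
Row 1 must total 228; the given cells sum to 197, so (1,2) = 31.

75 31 35 87 / 55 67 63 43 / 71 51 47 59 / 27 79 83 39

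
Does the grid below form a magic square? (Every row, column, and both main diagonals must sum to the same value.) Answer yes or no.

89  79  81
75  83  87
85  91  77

No — row 3 sums to 253 but column 1 sums to 249.

Row 1: 89 + 79 + 81 = 249.
Row 2: 75 + 83 + 87 = 245.
Row 3: 85 + 91 + 77 = 253.
Column 1: 89 + 75 + 85 = 249.
Column 2: 79 + 83 + 91 = 253.
Column 3: 81 + 87 + 77 = 245.
Main diagonal: 89 + 83 + 77 = 249.
Anti-diagonal: 81 + 83 + 85 = 249.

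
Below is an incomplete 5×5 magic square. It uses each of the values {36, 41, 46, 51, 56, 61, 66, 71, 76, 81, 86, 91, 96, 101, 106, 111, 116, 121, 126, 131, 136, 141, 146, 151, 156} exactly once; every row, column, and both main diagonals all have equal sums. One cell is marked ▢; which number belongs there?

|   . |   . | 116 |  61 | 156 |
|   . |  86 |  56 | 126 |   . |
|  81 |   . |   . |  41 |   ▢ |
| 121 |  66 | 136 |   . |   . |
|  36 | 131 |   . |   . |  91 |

The 25 entries sum to 2400, so each line sums to 2400/5 = 480.
From anti-diagonal, 480 − (156 + 126 + 66 + 36) gives (3,3) = 96.
Column 3 needs 480; the known cells sum to 404, so (5,3) = 76.
Row 5 must total 480; the given cells sum to 334, so (5,4) = 146.
Using column 4: 61 + 126 + 41 + 146 + ? → (4,4) = 480 − 374 = 106.
The remaining cell in main diagonal is (1,1) = 480 − 379 = 101.
Row 1: 101 + 116 + 61 + 156 + ? = 480, so (1,2) = 46.
Row 4: 121 + 66 + 136 + 106 + ? = 480, so (4,5) = 51.
Column 1: 101 + 81 + 121 + 36 + ? = 480, so (2,1) = 141.
From column 2, 480 − (46 + 86 + 66 + 131) gives (3,2) = 151.
Row 2 needs 480; the known cells sum to 409, so (2,5) = 71.
Row 3 must total 480; the given cells sum to 369, so (3,5) = 111.

111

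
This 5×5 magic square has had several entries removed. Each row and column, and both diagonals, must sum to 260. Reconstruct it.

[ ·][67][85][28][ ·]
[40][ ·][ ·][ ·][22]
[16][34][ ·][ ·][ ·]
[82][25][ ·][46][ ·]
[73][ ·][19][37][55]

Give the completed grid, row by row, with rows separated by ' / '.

Row 5 must total 260; the given cells sum to 184, so (5,2) = 76.
Column 1: 40 + 16 + 82 + 73 + ? = 260, so (1,1) = 49.
Using column 2: 67 + 34 + 25 + 76 + ? → (2,2) = 260 − 202 = 58.
Main diagonal needs 260; the known cells sum to 208, so (3,3) = 52.
Row 1 must total 260; the given cells sum to 229, so (1,5) = 31.
From anti-diagonal, 260 − (31 + 52 + 25 + 73) gives (2,4) = 79.
Row 2: 40 + 58 + 79 + 22 + ? = 260, so (2,3) = 61.
From column 3, 260 − (85 + 61 + 52 + 19) gives (4,3) = 43.
The remaining cell in column 4 is (3,4) = 260 − 190 = 70.
Row 3 must total 260; the given cells sum to 172, so (3,5) = 88.
Row 4 needs 260; the known cells sum to 196, so (4,5) = 64.

49 67 85 28 31 / 40 58 61 79 22 / 16 34 52 70 88 / 82 25 43 46 64 / 73 76 19 37 55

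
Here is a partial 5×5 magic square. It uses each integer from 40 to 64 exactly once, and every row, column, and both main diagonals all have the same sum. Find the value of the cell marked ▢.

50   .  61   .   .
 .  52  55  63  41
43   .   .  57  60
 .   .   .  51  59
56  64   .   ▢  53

45

The entries are 40 through 64, which sum to 1300, so each line sums to 1300/5 = 260.
Row 2: 52 + 55 + 63 + 41 + ? = 260, so (2,1) = 49.
Column 1: 50 + 49 + 43 + 56 + ? = 260, so (4,1) = 62.
The remaining cell in column 5 is (1,5) = 260 − 213 = 47.
Using main diagonal: 50 + 52 + 51 + 53 + ? → (3,3) = 260 − 206 = 54.
Using anti-diagonal: 47 + 63 + 54 + 56 + ? → (4,2) = 260 − 220 = 40.
Using row 3: 43 + 54 + 57 + 60 + ? → (3,2) = 260 − 214 = 46.
From row 4, 260 − (62 + 40 + 51 + 59) gives (4,3) = 48.
Column 2: 52 + 46 + 40 + 64 + ? = 260, so (1,2) = 58.
Column 3 must total 260; the given cells sum to 218, so (5,3) = 42.
Row 1 needs 260; the known cells sum to 216, so (1,4) = 44.
Row 5 must total 260; the given cells sum to 215, so (5,4) = 45.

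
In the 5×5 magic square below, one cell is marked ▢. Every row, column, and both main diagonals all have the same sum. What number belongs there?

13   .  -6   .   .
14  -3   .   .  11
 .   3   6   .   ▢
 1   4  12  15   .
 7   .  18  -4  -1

17

Main diagonal is complete and sums to 30; that is the magic constant.
Row 4 needs 30; the known cells sum to 32, so (4,5) = -2.
The remaining cell in row 5 is (5,2) = 30 − 20 = 10.
The remaining cell in column 1 is (3,1) = 30 − 35 = -5.
Using column 2: -3 + 3 + 4 + 10 + ? → (1,2) = 30 − 14 = 16.
From column 3, 30 − (-6 + 6 + 12 + 18) gives (2,3) = 0.
The remaining cell in row 2 is (2,4) = 30 − 22 = 8.
Anti-diagonal: 8 + 6 + 4 + 7 + ? = 30, so (1,5) = 5.
From row 1, 30 − (13 + 16 + (-6) + 5) gives (1,4) = 2.
The remaining cell in column 4 is (3,4) = 30 − 21 = 9.
The remaining cell in column 5 is (3,5) = 30 − 13 = 17.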